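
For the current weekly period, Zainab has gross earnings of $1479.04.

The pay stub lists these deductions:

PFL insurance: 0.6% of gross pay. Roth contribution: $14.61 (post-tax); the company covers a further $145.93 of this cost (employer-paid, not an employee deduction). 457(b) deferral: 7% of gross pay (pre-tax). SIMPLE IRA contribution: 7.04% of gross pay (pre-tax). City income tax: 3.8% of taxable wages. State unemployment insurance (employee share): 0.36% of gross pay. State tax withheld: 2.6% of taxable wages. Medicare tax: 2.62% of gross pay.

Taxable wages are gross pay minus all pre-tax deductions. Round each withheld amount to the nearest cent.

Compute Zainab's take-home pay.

457(b) deferral: $1479.04 × 0.07 = $103.53
SIMPLE IRA contribution: $1479.04 × 0.0704 = $104.12
Pre-tax total = $103.53 + $104.12 = $207.65
Taxable wages = $1479.04 − $207.65 = $1271.39
City income tax: $1271.39 × 0.038 = $48.31
State tax withheld: $1271.39 × 0.026 = $33.06
PFL insurance: $1479.04 × 0.006 = $8.87
Medicare tax: $1479.04 × 0.0262 = $38.75
State unemployment insurance (employee share): $1479.04 × 0.0036 = $5.32
Roth contribution: $14.61
(Employer's $145.93 toward Roth contribution is not withheld from the employee.)
Total deductions = $103.53 + $104.12 + $48.31 + $33.06 + $8.87 + $38.75 + $5.32 + $14.61 = $356.57
Net pay = $1479.04 − $356.57 = $1122.47

$1122.47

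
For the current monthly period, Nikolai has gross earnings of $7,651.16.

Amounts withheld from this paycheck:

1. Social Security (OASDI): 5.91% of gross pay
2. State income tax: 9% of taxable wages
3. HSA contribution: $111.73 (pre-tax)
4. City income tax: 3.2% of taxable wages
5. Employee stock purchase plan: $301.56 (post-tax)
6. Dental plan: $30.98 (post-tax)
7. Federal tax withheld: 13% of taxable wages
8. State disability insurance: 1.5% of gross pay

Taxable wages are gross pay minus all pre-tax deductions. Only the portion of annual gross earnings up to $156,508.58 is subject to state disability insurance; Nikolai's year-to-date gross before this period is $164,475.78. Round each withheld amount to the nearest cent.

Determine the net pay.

HSA contribution: $111.73
Taxable wages = $7,651.16 − $111.73 = $7,539.43
State income tax: $7,539.43 × 0.09 = $678.55
City income tax: $7,539.43 × 0.032 = $241.26
Federal tax withheld: $7,539.43 × 0.13 = $980.13
Social Security (OASDI): $7,651.16 × 0.0591 = $452.18
State disability insurance: annual cap $156,508.58 already reached (YTD $164,475.78), so $0.00
Dental plan: $30.98
Employee stock purchase plan: $301.56
Total deductions = $111.73 + $678.55 + $241.26 + $980.13 + $452.18 + $0.00 + $30.98 + $301.56 = $2,796.39
Net pay = $7,651.16 − $2,796.39 = $4,854.77

$4,854.77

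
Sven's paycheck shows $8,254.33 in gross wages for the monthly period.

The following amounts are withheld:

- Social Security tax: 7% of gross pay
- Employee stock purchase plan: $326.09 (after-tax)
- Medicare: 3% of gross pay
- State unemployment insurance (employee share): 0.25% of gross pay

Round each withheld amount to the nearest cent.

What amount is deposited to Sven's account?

State unemployment insurance (employee share): $8,254.33 × 0.0025 = $20.64
Social Security tax: $8,254.33 × 0.07 = $577.80
Medicare: $8,254.33 × 0.03 = $247.63
Employee stock purchase plan: $326.09
Total deductions = $20.64 + $577.80 + $247.63 + $326.09 = $1,172.16
Net pay = $8,254.33 − $1,172.16 = $7,082.17

$7,082.17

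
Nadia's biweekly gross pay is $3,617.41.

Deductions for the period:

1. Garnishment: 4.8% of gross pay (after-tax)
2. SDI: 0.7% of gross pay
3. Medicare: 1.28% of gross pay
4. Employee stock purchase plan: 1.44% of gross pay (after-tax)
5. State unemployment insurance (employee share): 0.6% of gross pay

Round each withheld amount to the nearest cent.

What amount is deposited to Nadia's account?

Medicare: $3,617.41 × 0.0128 = $46.30
SDI: $3,617.41 × 0.007 = $25.32
State unemployment insurance (employee share): $3,617.41 × 0.006 = $21.70
Employee stock purchase plan: $3,617.41 × 0.0144 = $52.09
Garnishment: $3,617.41 × 0.048 = $173.64
Total deductions = $46.30 + $25.32 + $21.70 + $52.09 + $173.64 = $319.05
Net pay = $3,617.41 − $319.05 = $3,298.36

$3,298.36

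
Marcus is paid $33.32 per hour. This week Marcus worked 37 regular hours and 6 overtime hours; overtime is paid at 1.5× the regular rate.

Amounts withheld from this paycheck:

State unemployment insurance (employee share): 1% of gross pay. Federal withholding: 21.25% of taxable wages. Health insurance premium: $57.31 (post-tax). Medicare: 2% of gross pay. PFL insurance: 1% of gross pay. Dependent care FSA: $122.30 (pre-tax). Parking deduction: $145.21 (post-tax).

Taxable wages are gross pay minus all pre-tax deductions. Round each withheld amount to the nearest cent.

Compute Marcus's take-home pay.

$846.88

Regular pay: 37 × $33.32 = $1,232.84
Overtime pay: 6 × $33.32 × 1.5 = $299.88
Gross pay = $1,232.84 + $299.88 = $1,532.72
Dependent care FSA: $122.30
Taxable wages = $1,532.72 − $122.30 = $1,410.42
Federal withholding: $1,410.42 × 0.2125 = $299.71
Medicare: $1,532.72 × 0.02 = $30.65
PFL insurance: $1,532.72 × 0.01 = $15.33
State unemployment insurance (employee share): $1,532.72 × 0.01 = $15.33
Parking deduction: $145.21
Health insurance premium: $57.31
Total deductions = $122.30 + $299.71 + $30.65 + $15.33 + $15.33 + $145.21 + $57.31 = $685.84
Net pay = $1,532.72 − $685.84 = $846.88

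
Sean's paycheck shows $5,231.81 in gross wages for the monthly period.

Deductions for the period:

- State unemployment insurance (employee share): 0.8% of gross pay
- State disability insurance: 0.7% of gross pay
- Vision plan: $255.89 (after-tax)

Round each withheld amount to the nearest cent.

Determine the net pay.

State disability insurance: $5,231.81 × 0.007 = $36.62
State unemployment insurance (employee share): $5,231.81 × 0.008 = $41.85
Vision plan: $255.89
Total deductions = $36.62 + $41.85 + $255.89 = $334.36
Net pay = $5,231.81 − $334.36 = $4,897.45

$4,897.45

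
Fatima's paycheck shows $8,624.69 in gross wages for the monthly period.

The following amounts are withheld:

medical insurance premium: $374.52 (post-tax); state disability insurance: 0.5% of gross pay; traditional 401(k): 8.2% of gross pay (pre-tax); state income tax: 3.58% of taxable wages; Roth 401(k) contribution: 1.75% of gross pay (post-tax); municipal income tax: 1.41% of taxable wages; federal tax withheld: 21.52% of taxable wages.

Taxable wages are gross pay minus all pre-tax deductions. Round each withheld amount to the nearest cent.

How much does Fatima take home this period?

Traditional 401(k): $8,624.69 × 0.082 = $707.22
Taxable wages = $8,624.69 − $707.22 = $7,917.47
State income tax: $7,917.47 × 0.0358 = $283.45
Federal tax withheld: $7,917.47 × 0.2152 = $1,703.84
Municipal income tax: $7,917.47 × 0.0141 = $111.64
State disability insurance: $8,624.69 × 0.005 = $43.12
Roth 401(k) contribution: $8,624.69 × 0.0175 = $150.93
Medical insurance premium: $374.52
Total deductions = $707.22 + $283.45 + $1,703.84 + $111.64 + $43.12 + $150.93 + $374.52 = $3,374.72
Net pay = $8,624.69 − $3,374.72 = $5,249.97

$5,249.97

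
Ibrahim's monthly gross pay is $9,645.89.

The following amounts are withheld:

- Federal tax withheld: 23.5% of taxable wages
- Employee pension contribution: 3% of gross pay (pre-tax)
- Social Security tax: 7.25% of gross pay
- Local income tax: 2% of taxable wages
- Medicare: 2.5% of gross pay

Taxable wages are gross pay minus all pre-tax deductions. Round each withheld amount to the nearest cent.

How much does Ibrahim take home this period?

$6,030.12

Employee pension contribution: $9,645.89 × 0.03 = $289.38
Taxable wages = $9,645.89 − $289.38 = $9,356.51
Federal tax withheld: $9,356.51 × 0.235 = $2,198.78
Local income tax: $9,356.51 × 0.02 = $187.13
Social Security tax: $9,645.89 × 0.0725 = $699.33
Medicare: $9,645.89 × 0.025 = $241.15
Total deductions = $289.38 + $2,198.78 + $187.13 + $699.33 + $241.15 = $3,615.77
Net pay = $9,645.89 − $3,615.77 = $6,030.12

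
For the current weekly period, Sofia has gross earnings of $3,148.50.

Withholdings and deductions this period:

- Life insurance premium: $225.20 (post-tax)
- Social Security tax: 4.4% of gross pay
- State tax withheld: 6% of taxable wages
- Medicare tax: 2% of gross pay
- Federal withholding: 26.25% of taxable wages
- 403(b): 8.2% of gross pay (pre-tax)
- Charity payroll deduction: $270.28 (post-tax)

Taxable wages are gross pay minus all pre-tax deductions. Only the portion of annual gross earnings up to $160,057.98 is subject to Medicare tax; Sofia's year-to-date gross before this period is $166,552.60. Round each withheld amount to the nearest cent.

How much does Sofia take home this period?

403(b): $3,148.50 × 0.082 = $258.18
Taxable wages = $3,148.50 − $258.18 = $2,890.32
Federal withholding: $2,890.32 × 0.2625 = $758.71
State tax withheld: $2,890.32 × 0.06 = $173.42
Social Security tax: $3,148.50 × 0.044 = $138.53
Medicare tax: annual cap $160,057.98 already reached (YTD $166,552.60), so $0.00
Life insurance premium: $225.20
Charity payroll deduction: $270.28
Total deductions = $258.18 + $758.71 + $173.42 + $138.53 + $0.00 + $225.20 + $270.28 = $1,824.32
Net pay = $3,148.50 − $1,824.32 = $1,324.18

$1,324.18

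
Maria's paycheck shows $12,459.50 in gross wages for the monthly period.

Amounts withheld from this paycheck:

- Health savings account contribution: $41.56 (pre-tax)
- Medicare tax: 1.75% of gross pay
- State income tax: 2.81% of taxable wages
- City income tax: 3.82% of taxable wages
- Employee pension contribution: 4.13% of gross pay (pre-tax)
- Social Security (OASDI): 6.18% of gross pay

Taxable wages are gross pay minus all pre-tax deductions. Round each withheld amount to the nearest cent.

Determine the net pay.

Employee pension contribution: $12,459.50 × 0.0413 = $514.58
Health savings account contribution: $41.56
Pre-tax total = $514.58 + $41.56 = $556.14
Taxable wages = $12,459.50 − $556.14 = $11,903.36
State income tax: $11,903.36 × 0.0281 = $334.48
City income tax: $11,903.36 × 0.0382 = $454.71
Medicare tax: $12,459.50 × 0.0175 = $218.04
Social Security (OASDI): $12,459.50 × 0.0618 = $770.00
Total deductions = $514.58 + $41.56 + $334.48 + $454.71 + $218.04 + $770.00 = $2,333.37
Net pay = $12,459.50 − $2,333.37 = $10,126.13

$10,126.13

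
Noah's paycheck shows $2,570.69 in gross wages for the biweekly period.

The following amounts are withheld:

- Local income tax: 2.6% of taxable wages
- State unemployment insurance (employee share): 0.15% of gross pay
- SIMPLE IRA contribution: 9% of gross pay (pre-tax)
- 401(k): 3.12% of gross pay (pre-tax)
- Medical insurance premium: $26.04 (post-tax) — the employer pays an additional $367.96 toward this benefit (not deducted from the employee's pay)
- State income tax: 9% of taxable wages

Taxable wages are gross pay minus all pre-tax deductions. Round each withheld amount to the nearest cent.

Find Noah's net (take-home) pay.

401(k): $2,570.69 × 0.0312 = $80.21
SIMPLE IRA contribution: $2,570.69 × 0.09 = $231.36
Pre-tax total = $80.21 + $231.36 = $311.57
Taxable wages = $2,570.69 − $311.57 = $2,259.12
State income tax: $2,259.12 × 0.09 = $203.32
Local income tax: $2,259.12 × 0.026 = $58.74
State unemployment insurance (employee share): $2,570.69 × 0.0015 = $3.86
Medical insurance premium: $26.04
(Employer's $367.96 toward medical insurance premium is not withheld from the employee.)
Total deductions = $80.21 + $231.36 + $203.32 + $58.74 + $3.86 + $26.04 = $603.53
Net pay = $2,570.69 − $603.53 = $1,967.16

$1,967.16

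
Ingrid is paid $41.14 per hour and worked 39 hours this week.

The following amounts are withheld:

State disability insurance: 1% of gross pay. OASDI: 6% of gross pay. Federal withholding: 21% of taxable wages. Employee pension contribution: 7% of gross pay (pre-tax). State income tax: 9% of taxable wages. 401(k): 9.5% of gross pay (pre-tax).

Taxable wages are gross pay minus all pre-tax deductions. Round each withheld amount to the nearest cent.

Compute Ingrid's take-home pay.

$825.50

Gross pay: 39 × $41.14 = $1,604.46
401(k): $1,604.46 × 0.095 = $152.42
Employee pension contribution: $1,604.46 × 0.07 = $112.31
Pre-tax total = $152.42 + $112.31 = $264.73
Taxable wages = $1,604.46 − $264.73 = $1,339.73
Federal withholding: $1,339.73 × 0.21 = $281.34
State income tax: $1,339.73 × 0.09 = $120.58
State disability insurance: $1,604.46 × 0.01 = $16.04
OASDI: $1,604.46 × 0.06 = $96.27
Total deductions = $152.42 + $112.31 + $281.34 + $120.58 + $16.04 + $96.27 = $778.96
Net pay = $1,604.46 − $778.96 = $825.50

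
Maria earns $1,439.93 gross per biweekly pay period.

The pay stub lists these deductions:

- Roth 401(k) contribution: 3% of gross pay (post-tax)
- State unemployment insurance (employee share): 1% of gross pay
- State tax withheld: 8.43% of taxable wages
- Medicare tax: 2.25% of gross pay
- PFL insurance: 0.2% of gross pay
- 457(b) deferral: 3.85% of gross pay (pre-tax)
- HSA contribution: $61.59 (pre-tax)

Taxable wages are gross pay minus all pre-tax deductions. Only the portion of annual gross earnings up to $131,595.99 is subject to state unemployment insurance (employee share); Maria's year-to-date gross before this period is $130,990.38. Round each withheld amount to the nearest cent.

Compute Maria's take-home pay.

$1,126.84

HSA contribution: $61.59
457(b) deferral: $1,439.93 × 0.0385 = $55.44
Pre-tax total = $61.59 + $55.44 = $117.03
Taxable wages = $1,439.93 − $117.03 = $1,322.90
State tax withheld: $1,322.90 × 0.0843 = $111.52
State unemployment insurance (employee share): only $131,595.99 − $130,990.38 = $605.61 of this check is subject → $605.61 × 0.01 = $6.06
Medicare tax: $1,439.93 × 0.0225 = $32.40
PFL insurance: $1,439.93 × 0.002 = $2.88
Roth 401(k) contribution: $1,439.93 × 0.03 = $43.20
Total deductions = $61.59 + $55.44 + $111.52 + $6.06 + $32.40 + $2.88 + $43.20 = $313.09
Net pay = $1,439.93 − $313.09 = $1,126.84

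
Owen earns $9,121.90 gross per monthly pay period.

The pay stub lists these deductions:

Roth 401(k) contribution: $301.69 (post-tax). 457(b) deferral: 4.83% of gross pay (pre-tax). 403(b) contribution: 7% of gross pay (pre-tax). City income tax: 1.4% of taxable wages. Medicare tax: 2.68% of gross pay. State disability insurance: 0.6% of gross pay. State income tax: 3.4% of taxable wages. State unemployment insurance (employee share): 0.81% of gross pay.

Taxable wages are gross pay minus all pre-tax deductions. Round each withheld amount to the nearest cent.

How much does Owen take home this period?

$6,981.95

403(b) contribution: $9,121.90 × 0.07 = $638.53
457(b) deferral: $9,121.90 × 0.0483 = $440.59
Pre-tax total = $638.53 + $440.59 = $1,079.12
Taxable wages = $9,121.90 − $1,079.12 = $8,042.78
City income tax: $8,042.78 × 0.014 = $112.60
State income tax: $8,042.78 × 0.034 = $273.45
State disability insurance: $9,121.90 × 0.006 = $54.73
State unemployment insurance (employee share): $9,121.90 × 0.0081 = $73.89
Medicare tax: $9,121.90 × 0.0268 = $244.47
Roth 401(k) contribution: $301.69
Total deductions = $638.53 + $440.59 + $112.60 + $273.45 + $54.73 + $73.89 + $244.47 + $301.69 = $2,139.95
Net pay = $9,121.90 − $2,139.95 = $6,981.95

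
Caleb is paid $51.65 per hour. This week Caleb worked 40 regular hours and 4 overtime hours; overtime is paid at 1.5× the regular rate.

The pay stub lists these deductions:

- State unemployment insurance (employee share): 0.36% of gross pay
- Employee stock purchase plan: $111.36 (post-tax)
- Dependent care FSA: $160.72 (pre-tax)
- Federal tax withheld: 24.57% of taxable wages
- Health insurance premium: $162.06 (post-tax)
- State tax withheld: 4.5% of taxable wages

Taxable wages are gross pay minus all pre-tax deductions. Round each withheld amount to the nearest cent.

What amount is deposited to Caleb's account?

Regular pay: 40 × $51.65 = $2,066.00
Overtime pay: 4 × $51.65 × 1.5 = $309.90
Gross pay = $2,066.00 + $309.90 = $2,375.90
Dependent care FSA: $160.72
Taxable wages = $2,375.90 − $160.72 = $2,215.18
Federal tax withheld: $2,215.18 × 0.2457 = $544.27
State tax withheld: $2,215.18 × 0.045 = $99.68
State unemployment insurance (employee share): $2,375.90 × 0.0036 = $8.55
Employee stock purchase plan: $111.36
Health insurance premium: $162.06
Total deductions = $160.72 + $544.27 + $99.68 + $8.55 + $111.36 + $162.06 = $1,086.64
Net pay = $2,375.90 − $1,086.64 = $1,289.26

$1,289.26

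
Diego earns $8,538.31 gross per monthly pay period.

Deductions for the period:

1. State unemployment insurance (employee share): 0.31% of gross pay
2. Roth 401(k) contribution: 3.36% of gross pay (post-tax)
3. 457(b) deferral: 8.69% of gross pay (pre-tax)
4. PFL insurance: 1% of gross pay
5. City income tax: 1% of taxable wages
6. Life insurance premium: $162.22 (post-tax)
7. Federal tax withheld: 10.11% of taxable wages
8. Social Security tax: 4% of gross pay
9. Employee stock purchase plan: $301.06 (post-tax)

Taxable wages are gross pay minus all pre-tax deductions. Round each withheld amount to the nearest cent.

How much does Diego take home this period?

457(b) deferral: $8,538.31 × 0.0869 = $741.98
Taxable wages = $8,538.31 − $741.98 = $7,796.33
Federal tax withheld: $7,796.33 × 0.1011 = $788.21
City income tax: $7,796.33 × 0.01 = $77.96
Social Security tax: $8,538.31 × 0.04 = $341.53
PFL insurance: $8,538.31 × 0.01 = $85.38
State unemployment insurance (employee share): $8,538.31 × 0.0031 = $26.47
Employee stock purchase plan: $301.06
Roth 401(k) contribution: $8,538.31 × 0.0336 = $286.89
Life insurance premium: $162.22
Total deductions = $741.98 + $788.21 + $77.96 + $341.53 + $85.38 + $26.47 + $301.06 + $286.89 + $162.22 = $2,811.70
Net pay = $8,538.31 − $2,811.70 = $5,726.61

$5,726.61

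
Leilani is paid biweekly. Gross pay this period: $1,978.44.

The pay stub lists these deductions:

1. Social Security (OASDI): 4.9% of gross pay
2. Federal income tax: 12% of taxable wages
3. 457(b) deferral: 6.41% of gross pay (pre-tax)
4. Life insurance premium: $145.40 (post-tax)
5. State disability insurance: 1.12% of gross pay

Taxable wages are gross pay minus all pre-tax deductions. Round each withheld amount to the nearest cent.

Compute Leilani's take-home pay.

$1,364.93

457(b) deferral: $1,978.44 × 0.0641 = $126.82
Taxable wages = $1,978.44 − $126.82 = $1,851.62
Federal income tax: $1,851.62 × 0.12 = $222.19
State disability insurance: $1,978.44 × 0.0112 = $22.16
Social Security (OASDI): $1,978.44 × 0.049 = $96.94
Life insurance premium: $145.40
Total deductions = $126.82 + $222.19 + $22.16 + $96.94 + $145.40 = $613.51
Net pay = $1,978.44 − $613.51 = $1,364.93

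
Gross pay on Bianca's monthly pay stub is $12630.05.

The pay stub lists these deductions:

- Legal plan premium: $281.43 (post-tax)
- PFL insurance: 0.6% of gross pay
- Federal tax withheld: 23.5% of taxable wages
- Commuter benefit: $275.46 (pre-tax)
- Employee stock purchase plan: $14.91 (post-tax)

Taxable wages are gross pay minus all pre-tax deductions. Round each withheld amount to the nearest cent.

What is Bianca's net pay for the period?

Commuter benefit: $275.46
Taxable wages = $12630.05 − $275.46 = $12354.59
Federal tax withheld: $12354.59 × 0.235 = $2903.33
PFL insurance: $12630.05 × 0.006 = $75.78
Employee stock purchase plan: $14.91
Legal plan premium: $281.43
Total deductions = $275.46 + $2903.33 + $75.78 + $14.91 + $281.43 = $3550.91
Net pay = $12630.05 − $3550.91 = $9079.14

$9079.14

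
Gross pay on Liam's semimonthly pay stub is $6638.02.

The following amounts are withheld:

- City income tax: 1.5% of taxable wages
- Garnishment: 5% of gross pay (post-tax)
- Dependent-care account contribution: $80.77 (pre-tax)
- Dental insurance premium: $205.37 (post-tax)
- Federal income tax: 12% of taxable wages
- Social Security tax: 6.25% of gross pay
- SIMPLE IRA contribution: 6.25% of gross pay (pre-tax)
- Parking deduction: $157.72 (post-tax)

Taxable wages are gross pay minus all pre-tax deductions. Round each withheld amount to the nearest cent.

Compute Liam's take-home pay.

$4203.28

SIMPLE IRA contribution: $6638.02 × 0.0625 = $414.88
Dependent-care account contribution: $80.77
Pre-tax total = $414.88 + $80.77 = $495.65
Taxable wages = $6638.02 − $495.65 = $6142.37
Federal income tax: $6142.37 × 0.12 = $737.08
City income tax: $6142.37 × 0.015 = $92.14
Social Security tax: $6638.02 × 0.0625 = $414.88
Garnishment: $6638.02 × 0.05 = $331.90
Parking deduction: $157.72
Dental insurance premium: $205.37
Total deductions = $414.88 + $80.77 + $737.08 + $92.14 + $414.88 + $331.90 + $157.72 + $205.37 = $2434.74
Net pay = $6638.02 − $2434.74 = $4203.28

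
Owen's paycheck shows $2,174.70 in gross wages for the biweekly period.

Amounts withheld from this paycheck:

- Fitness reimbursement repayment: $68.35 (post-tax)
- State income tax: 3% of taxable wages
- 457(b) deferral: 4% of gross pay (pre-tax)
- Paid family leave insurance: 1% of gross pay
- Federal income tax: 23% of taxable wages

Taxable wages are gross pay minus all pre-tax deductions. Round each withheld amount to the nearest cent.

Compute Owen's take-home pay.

$1,454.81

457(b) deferral: $2,174.70 × 0.04 = $86.99
Taxable wages = $2,174.70 − $86.99 = $2,087.71
Federal income tax: $2,087.71 × 0.23 = $480.17
State income tax: $2,087.71 × 0.03 = $62.63
Paid family leave insurance: $2,174.70 × 0.01 = $21.75
Fitness reimbursement repayment: $68.35
Total deductions = $86.99 + $480.17 + $62.63 + $21.75 + $68.35 = $719.89
Net pay = $2,174.70 − $719.89 = $1,454.81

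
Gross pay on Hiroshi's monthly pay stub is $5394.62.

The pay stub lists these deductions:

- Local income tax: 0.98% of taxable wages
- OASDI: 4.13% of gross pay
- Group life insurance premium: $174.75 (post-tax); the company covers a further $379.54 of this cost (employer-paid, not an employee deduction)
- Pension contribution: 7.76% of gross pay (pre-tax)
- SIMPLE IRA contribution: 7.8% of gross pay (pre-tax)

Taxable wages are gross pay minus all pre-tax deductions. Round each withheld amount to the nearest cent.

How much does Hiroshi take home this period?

SIMPLE IRA contribution: $5394.62 × 0.078 = $420.78
Pension contribution: $5394.62 × 0.0776 = $418.62
Pre-tax total = $420.78 + $418.62 = $839.40
Taxable wages = $5394.62 − $839.40 = $4555.22
Local income tax: $4555.22 × 0.0098 = $44.64
OASDI: $5394.62 × 0.0413 = $222.80
Group life insurance premium: $174.75
(Employer's $379.54 toward group life insurance premium is not withheld from the employee.)
Total deductions = $420.78 + $418.62 + $44.64 + $222.80 + $174.75 = $1281.59
Net pay = $5394.62 − $1281.59 = $4113.03

$4113.03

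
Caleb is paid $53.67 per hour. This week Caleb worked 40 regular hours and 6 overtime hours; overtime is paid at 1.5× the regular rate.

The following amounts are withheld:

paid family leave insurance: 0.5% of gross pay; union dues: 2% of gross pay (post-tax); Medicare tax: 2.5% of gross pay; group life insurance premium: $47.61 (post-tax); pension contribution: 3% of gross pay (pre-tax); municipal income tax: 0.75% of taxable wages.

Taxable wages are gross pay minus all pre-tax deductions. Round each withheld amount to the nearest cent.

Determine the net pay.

Regular pay: 40 × $53.67 = $2,146.80
Overtime pay: 6 × $53.67 × 1.5 = $483.03
Gross pay = $2,146.80 + $483.03 = $2,629.83
Pension contribution: $2,629.83 × 0.03 = $78.89
Taxable wages = $2,629.83 − $78.89 = $2,550.94
Municipal income tax: $2,550.94 × 0.0075 = $19.13
Medicare tax: $2,629.83 × 0.025 = $65.75
Paid family leave insurance: $2,629.83 × 0.005 = $13.15
Union dues: $2,629.83 × 0.02 = $52.60
Group life insurance premium: $47.61
Total deductions = $78.89 + $19.13 + $65.75 + $13.15 + $52.60 + $47.61 = $277.13
Net pay = $2,629.83 − $277.13 = $2,352.70

$2,352.70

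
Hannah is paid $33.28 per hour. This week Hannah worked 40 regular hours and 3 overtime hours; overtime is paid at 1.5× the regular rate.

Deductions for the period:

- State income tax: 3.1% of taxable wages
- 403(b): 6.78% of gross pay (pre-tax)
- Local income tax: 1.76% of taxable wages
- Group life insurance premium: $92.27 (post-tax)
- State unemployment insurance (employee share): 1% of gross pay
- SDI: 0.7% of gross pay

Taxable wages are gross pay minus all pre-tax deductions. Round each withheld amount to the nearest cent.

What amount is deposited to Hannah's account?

$1,196.00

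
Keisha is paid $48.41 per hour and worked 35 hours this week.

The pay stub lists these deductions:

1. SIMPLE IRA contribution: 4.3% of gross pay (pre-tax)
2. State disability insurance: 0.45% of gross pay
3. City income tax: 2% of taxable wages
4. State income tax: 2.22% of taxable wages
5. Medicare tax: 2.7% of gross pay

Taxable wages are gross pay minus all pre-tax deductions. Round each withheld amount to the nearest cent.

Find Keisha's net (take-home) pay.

Gross pay: 35 × $48.41 = $1694.35
SIMPLE IRA contribution: $1694.35 × 0.043 = $72.86
Taxable wages = $1694.35 − $72.86 = $1621.49
City income tax: $1621.49 × 0.02 = $32.43
State income tax: $1621.49 × 0.0222 = $36.00
Medicare tax: $1694.35 × 0.027 = $45.75
State disability insurance: $1694.35 × 0.0045 = $7.62
Total deductions = $72.86 + $32.43 + $36.00 + $45.75 + $7.62 = $194.66
Net pay = $1694.35 − $194.66 = $1499.69

$1499.69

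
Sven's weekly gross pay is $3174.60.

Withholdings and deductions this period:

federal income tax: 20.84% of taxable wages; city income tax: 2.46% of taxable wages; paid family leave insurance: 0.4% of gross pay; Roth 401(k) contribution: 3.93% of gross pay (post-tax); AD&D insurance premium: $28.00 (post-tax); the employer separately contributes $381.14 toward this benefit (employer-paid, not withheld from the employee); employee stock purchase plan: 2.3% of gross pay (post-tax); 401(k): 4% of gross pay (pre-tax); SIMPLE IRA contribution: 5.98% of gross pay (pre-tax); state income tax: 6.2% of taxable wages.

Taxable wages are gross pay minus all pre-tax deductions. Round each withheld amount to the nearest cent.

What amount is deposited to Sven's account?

401(k): $3174.60 × 0.04 = $126.98
SIMPLE IRA contribution: $3174.60 × 0.0598 = $189.84
Pre-tax total = $126.98 + $189.84 = $316.82
Taxable wages = $3174.60 − $316.82 = $2857.78
City income tax: $2857.78 × 0.0246 = $70.30
Federal income tax: $2857.78 × 0.2084 = $595.56
State income tax: $2857.78 × 0.062 = $177.18
Paid family leave insurance: $3174.60 × 0.004 = $12.70
Employee stock purchase plan: $3174.60 × 0.023 = $73.02
Roth 401(k) contribution: $3174.60 × 0.0393 = $124.76
AD&D insurance premium: $28.00
(Employer's $381.14 toward AD&D insurance premium is not withheld from the employee.)
Total deductions = $126.98 + $189.84 + $70.30 + $595.56 + $177.18 + $12.70 + $73.02 + $124.76 + $28.00 = $1398.34
Net pay = $3174.60 − $1398.34 = $1776.26

$1776.26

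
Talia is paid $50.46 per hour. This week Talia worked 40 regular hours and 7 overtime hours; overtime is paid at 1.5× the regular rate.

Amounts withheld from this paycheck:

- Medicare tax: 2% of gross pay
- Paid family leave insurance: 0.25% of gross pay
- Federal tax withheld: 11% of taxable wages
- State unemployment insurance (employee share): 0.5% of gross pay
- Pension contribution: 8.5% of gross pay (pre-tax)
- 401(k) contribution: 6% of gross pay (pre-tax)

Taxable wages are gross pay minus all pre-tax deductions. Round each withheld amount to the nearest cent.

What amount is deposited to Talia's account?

$1,869.01

Regular pay: 40 × $50.46 = $2,018.40
Overtime pay: 7 × $50.46 × 1.5 = $529.83
Gross pay = $2,018.40 + $529.83 = $2,548.23
401(k) contribution: $2,548.23 × 0.06 = $152.89
Pension contribution: $2,548.23 × 0.085 = $216.60
Pre-tax total = $152.89 + $216.60 = $369.49
Taxable wages = $2,548.23 − $369.49 = $2,178.74
Federal tax withheld: $2,178.74 × 0.11 = $239.66
Medicare tax: $2,548.23 × 0.02 = $50.96
State unemployment insurance (employee share): $2,548.23 × 0.005 = $12.74
Paid family leave insurance: $2,548.23 × 0.0025 = $6.37
Total deductions = $152.89 + $216.60 + $239.66 + $50.96 + $12.74 + $6.37 = $679.22
Net pay = $2,548.23 − $679.22 = $1,869.01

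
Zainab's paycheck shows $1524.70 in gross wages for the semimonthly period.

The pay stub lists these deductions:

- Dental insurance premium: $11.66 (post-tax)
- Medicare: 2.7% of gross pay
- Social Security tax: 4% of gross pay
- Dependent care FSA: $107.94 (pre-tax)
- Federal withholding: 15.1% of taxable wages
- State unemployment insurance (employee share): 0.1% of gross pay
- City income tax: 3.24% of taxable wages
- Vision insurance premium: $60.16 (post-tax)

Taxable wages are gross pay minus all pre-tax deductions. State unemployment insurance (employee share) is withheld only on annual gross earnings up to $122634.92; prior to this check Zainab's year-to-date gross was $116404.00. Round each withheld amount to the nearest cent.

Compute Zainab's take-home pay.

$981.43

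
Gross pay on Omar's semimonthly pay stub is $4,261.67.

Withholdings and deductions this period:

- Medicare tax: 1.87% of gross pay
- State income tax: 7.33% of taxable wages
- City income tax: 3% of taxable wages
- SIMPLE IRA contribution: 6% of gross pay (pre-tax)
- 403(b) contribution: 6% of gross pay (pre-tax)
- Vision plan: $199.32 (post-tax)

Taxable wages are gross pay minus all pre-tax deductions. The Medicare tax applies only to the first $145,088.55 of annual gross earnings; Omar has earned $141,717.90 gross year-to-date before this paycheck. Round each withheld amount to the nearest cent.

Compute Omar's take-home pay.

$3,100.52

SIMPLE IRA contribution: $4,261.67 × 0.06 = $255.70
403(b) contribution: $4,261.67 × 0.06 = $255.70
Pre-tax total = $255.70 + $255.70 = $511.40
Taxable wages = $4,261.67 − $511.40 = $3,750.27
City income tax: $3,750.27 × 0.03 = $112.51
State income tax: $3,750.27 × 0.0733 = $274.89
Medicare tax: only $145,088.55 − $141,717.90 = $3,370.65 of this check is subject → $3,370.65 × 0.0187 = $63.03
Vision plan: $199.32
Total deductions = $255.70 + $255.70 + $112.51 + $274.89 + $63.03 + $199.32 = $1,161.15
Net pay = $4,261.67 − $1,161.15 = $3,100.52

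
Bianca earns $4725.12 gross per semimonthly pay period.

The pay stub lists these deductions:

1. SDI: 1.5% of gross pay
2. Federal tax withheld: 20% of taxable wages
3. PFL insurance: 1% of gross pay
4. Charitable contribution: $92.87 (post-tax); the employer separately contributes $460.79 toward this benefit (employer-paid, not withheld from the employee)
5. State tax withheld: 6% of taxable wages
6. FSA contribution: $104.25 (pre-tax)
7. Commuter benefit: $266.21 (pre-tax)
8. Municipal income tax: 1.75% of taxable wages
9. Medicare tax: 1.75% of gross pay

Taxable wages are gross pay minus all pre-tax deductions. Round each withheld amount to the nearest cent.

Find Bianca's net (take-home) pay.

Commuter benefit: $266.21
FSA contribution: $104.25
Pre-tax total = $266.21 + $104.25 = $370.46
Taxable wages = $4725.12 − $370.46 = $4354.66
Federal tax withheld: $4354.66 × 0.2 = $870.93
Municipal income tax: $4354.66 × 0.0175 = $76.21
State tax withheld: $4354.66 × 0.06 = $261.28
SDI: $4725.12 × 0.015 = $70.88
Medicare tax: $4725.12 × 0.0175 = $82.69
PFL insurance: $4725.12 × 0.01 = $47.25
Charitable contribution: $92.87
(Employer's $460.79 toward charitable contribution is not withheld from the employee.)
Total deductions = $266.21 + $104.25 + $870.93 + $76.21 + $261.28 + $70.88 + $82.69 + $47.25 + $92.87 = $1872.57
Net pay = $4725.12 − $1872.57 = $2852.55

$2852.55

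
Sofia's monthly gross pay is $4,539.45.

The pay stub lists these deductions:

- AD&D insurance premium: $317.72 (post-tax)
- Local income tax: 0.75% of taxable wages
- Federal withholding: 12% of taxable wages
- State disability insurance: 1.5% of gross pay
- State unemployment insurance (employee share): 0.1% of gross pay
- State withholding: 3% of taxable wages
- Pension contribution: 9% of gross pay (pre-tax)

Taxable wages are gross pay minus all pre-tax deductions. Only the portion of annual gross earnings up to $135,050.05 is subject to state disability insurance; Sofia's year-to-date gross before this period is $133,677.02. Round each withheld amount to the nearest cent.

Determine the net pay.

$3,137.42

Pension contribution: $4,539.45 × 0.09 = $408.55
Taxable wages = $4,539.45 − $408.55 = $4,130.90
State withholding: $4,130.90 × 0.03 = $123.93
Federal withholding: $4,130.90 × 0.12 = $495.71
Local income tax: $4,130.90 × 0.0075 = $30.98
State unemployment insurance (employee share): $4,539.45 × 0.001 = $4.54
State disability insurance: only $135,050.05 − $133,677.02 = $1,373.03 of this check is subject → $1,373.03 × 0.015 = $20.60
AD&D insurance premium: $317.72
Total deductions = $408.55 + $123.93 + $495.71 + $30.98 + $4.54 + $20.60 + $317.72 = $1,402.03
Net pay = $4,539.45 − $1,402.03 = $3,137.42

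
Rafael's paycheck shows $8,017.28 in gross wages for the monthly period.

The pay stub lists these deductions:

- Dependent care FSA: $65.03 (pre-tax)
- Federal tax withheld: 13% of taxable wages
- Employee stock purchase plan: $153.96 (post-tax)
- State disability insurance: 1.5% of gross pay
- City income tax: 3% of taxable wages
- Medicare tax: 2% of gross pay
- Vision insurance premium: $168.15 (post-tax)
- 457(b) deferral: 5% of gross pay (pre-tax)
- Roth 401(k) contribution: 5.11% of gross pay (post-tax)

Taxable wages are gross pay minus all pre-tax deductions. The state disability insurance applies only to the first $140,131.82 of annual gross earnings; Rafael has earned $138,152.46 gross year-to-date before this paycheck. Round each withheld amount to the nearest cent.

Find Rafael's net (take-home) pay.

$5,421.34

Dependent care FSA: $65.03
457(b) deferral: $8,017.28 × 0.05 = $400.86
Pre-tax total = $65.03 + $400.86 = $465.89
Taxable wages = $8,017.28 − $465.89 = $7,551.39
City income tax: $7,551.39 × 0.03 = $226.54
Federal tax withheld: $7,551.39 × 0.13 = $981.68
State disability insurance: only $140,131.82 − $138,152.46 = $1,979.36 of this check is subject → $1,979.36 × 0.015 = $29.69
Medicare tax: $8,017.28 × 0.02 = $160.35
Roth 401(k) contribution: $8,017.28 × 0.0511 = $409.68
Vision insurance premium: $168.15
Employee stock purchase plan: $153.96
Total deductions = $65.03 + $400.86 + $226.54 + $981.68 + $29.69 + $160.35 + $409.68 + $168.15 + $153.96 = $2,595.94
Net pay = $8,017.28 − $2,595.94 = $5,421.34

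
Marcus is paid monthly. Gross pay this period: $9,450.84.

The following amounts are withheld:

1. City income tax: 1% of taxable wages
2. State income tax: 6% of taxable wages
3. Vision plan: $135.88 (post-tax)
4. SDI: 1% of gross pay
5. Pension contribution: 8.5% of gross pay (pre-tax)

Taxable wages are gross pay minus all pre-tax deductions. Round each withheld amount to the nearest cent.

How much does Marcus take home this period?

Pension contribution: $9,450.84 × 0.085 = $803.32
Taxable wages = $9,450.84 − $803.32 = $8,647.52
City income tax: $8,647.52 × 0.01 = $86.48
State income tax: $8,647.52 × 0.06 = $518.85
SDI: $9,450.84 × 0.01 = $94.51
Vision plan: $135.88
Total deductions = $803.32 + $86.48 + $518.85 + $94.51 + $135.88 = $1,639.04
Net pay = $9,450.84 − $1,639.04 = $7,811.80

$7,811.80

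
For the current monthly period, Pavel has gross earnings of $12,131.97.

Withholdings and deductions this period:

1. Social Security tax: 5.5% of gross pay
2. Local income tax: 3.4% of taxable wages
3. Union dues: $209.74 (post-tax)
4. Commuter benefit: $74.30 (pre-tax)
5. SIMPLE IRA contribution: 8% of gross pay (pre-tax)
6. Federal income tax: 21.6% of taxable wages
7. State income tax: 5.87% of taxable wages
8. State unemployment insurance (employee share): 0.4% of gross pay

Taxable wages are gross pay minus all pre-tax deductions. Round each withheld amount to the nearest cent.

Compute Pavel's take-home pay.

SIMPLE IRA contribution: $12,131.97 × 0.08 = $970.56
Commuter benefit: $74.30
Pre-tax total = $970.56 + $74.30 = $1,044.86
Taxable wages = $12,131.97 − $1,044.86 = $11,087.11
Federal income tax: $11,087.11 × 0.216 = $2,394.82
Local income tax: $11,087.11 × 0.034 = $376.96
State income tax: $11,087.11 × 0.0587 = $650.81
State unemployment insurance (employee share): $12,131.97 × 0.004 = $48.53
Social Security tax: $12,131.97 × 0.055 = $667.26
Union dues: $209.74
Total deductions = $970.56 + $74.30 + $2,394.82 + $376.96 + $650.81 + $48.53 + $667.26 + $209.74 = $5,392.98
Net pay = $12,131.97 − $5,392.98 = $6,738.99

$6,738.99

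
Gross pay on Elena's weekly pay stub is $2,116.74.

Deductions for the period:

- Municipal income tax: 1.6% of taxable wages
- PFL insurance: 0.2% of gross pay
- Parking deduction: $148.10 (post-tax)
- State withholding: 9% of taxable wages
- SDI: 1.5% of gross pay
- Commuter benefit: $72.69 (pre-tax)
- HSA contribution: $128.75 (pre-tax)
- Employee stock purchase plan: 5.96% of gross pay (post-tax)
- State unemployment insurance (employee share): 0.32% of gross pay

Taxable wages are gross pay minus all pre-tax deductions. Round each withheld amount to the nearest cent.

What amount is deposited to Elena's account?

HSA contribution: $128.75
Commuter benefit: $72.69
Pre-tax total = $128.75 + $72.69 = $201.44
Taxable wages = $2,116.74 − $201.44 = $1,915.30
Municipal income tax: $1,915.30 × 0.016 = $30.64
State withholding: $1,915.30 × 0.09 = $172.38
SDI: $2,116.74 × 0.015 = $31.75
State unemployment insurance (employee share): $2,116.74 × 0.0032 = $6.77
PFL insurance: $2,116.74 × 0.002 = $4.23
Employee stock purchase plan: $2,116.74 × 0.0596 = $126.16
Parking deduction: $148.10
Total deductions = $128.75 + $72.69 + $30.64 + $172.38 + $31.75 + $6.77 + $4.23 + $126.16 + $148.10 = $721.47
Net pay = $2,116.74 − $721.47 = $1,395.27

$1,395.27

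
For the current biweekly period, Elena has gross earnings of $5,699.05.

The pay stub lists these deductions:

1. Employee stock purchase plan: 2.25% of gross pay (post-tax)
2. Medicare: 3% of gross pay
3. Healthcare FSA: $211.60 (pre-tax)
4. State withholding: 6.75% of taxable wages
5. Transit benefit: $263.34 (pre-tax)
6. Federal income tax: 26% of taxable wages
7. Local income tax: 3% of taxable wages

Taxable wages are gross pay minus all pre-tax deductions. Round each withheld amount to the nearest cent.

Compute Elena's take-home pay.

$3,057.29

Healthcare FSA: $211.60
Transit benefit: $263.34
Pre-tax total = $211.60 + $263.34 = $474.94
Taxable wages = $5,699.05 − $474.94 = $5,224.11
Federal income tax: $5,224.11 × 0.26 = $1,358.27
State withholding: $5,224.11 × 0.0675 = $352.63
Local income tax: $5,224.11 × 0.03 = $156.72
Medicare: $5,699.05 × 0.03 = $170.97
Employee stock purchase plan: $5,699.05 × 0.0225 = $128.23
Total deductions = $211.60 + $263.34 + $1,358.27 + $352.63 + $156.72 + $170.97 + $128.23 = $2,641.76
Net pay = $5,699.05 − $2,641.76 = $3,057.29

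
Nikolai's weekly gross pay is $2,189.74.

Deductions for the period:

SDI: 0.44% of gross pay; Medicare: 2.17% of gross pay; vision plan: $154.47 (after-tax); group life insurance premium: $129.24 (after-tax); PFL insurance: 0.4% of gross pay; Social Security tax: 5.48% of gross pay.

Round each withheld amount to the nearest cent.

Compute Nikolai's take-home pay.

$1,720.12

Social Security tax: $2,189.74 × 0.0548 = $120.00
Medicare: $2,189.74 × 0.0217 = $47.52
PFL insurance: $2,189.74 × 0.004 = $8.76
SDI: $2,189.74 × 0.0044 = $9.63
Group life insurance premium: $129.24
Vision plan: $154.47
Total deductions = $120.00 + $47.52 + $8.76 + $9.63 + $129.24 + $154.47 = $469.62
Net pay = $2,189.74 − $469.62 = $1,720.12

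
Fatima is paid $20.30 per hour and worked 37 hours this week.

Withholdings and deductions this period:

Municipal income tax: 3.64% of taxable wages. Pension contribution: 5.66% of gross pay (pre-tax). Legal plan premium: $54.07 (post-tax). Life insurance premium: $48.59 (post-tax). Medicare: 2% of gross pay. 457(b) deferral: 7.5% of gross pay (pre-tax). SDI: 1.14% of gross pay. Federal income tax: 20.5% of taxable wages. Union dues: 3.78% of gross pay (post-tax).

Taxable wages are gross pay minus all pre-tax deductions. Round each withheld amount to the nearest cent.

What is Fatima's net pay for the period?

$340.18

Gross pay: 37 × $20.30 = $751.10
457(b) deferral: $751.10 × 0.075 = $56.33
Pension contribution: $751.10 × 0.0566 = $42.51
Pre-tax total = $56.33 + $42.51 = $98.84
Taxable wages = $751.10 − $98.84 = $652.26
Federal income tax: $652.26 × 0.205 = $133.71
Municipal income tax: $652.26 × 0.0364 = $23.74
SDI: $751.10 × 0.0114 = $8.56
Medicare: $751.10 × 0.02 = $15.02
Legal plan premium: $54.07
Life insurance premium: $48.59
Union dues: $751.10 × 0.0378 = $28.39
Total deductions = $56.33 + $42.51 + $133.71 + $23.74 + $8.56 + $15.02 + $54.07 + $48.59 + $28.39 = $410.92
Net pay = $751.10 − $410.92 = $340.18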